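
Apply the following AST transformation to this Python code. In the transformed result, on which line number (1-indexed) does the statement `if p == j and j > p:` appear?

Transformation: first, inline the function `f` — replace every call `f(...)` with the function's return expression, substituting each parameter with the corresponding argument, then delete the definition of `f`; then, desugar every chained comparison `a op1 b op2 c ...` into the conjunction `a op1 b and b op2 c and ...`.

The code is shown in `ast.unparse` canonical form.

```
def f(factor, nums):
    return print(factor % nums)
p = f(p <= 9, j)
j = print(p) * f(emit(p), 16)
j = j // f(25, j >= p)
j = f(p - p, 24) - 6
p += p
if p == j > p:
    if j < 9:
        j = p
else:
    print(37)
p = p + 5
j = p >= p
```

Transformed code:
p = print((p <= 9) % j)
j = print(p) * print(emit(p) % 16)
j = j // print(25 % (j >= p))
j = print((p - p) % 24) - 6
p += p
if p == j and j > p:
    if j < 9:
        j = p
else:
    print(37)
p = p + 5
j = p >= p

6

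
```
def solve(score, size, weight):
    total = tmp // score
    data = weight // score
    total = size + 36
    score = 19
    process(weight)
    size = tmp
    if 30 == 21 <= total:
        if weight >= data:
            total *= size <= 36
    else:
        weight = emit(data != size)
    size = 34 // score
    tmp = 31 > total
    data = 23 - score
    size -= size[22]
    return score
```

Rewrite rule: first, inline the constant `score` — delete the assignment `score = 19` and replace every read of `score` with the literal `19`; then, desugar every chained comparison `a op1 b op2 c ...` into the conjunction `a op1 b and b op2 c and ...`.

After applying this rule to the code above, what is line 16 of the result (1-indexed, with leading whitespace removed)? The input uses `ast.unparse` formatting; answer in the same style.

return 19

Transformed code:
def solve(score, size, weight):
    total = tmp // 19
    data = weight // 19
    total = size + 36
    process(weight)
    size = tmp
    if 30 == 21 and 21 <= total:
        if weight >= data:
            total *= size <= 36
    else:
        weight = emit(data != size)
    size = 34 // 19
    tmp = 31 > total
    data = 23 - 19
    size -= size[22]
    return 19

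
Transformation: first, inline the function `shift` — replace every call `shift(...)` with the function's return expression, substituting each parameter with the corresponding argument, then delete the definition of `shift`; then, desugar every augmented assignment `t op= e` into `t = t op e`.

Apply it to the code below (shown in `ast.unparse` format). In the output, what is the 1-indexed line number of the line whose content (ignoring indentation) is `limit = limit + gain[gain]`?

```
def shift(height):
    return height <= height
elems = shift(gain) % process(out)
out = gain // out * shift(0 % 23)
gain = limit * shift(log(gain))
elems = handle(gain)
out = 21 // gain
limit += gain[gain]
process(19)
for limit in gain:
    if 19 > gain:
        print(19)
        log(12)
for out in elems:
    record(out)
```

Transformed code:
elems = (gain <= gain) % process(out)
out = gain // out * (0 % 23 <= 0 % 23)
gain = limit * (log(gain) <= log(gain))
elems = handle(gain)
out = 21 // gain
limit = limit + gain[gain]
process(19)
for limit in gain:
    if 19 > gain:
        print(19)
        log(12)
for out in elems:
    record(out)

6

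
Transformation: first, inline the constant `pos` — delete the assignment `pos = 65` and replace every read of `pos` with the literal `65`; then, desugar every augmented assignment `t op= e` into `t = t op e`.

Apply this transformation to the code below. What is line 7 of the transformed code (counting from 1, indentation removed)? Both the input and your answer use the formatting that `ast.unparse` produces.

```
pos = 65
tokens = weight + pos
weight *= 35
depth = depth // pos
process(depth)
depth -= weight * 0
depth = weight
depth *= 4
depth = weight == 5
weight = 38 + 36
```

Transformed code:
tokens = weight + 65
weight = weight * 35
depth = depth // 65
process(depth)
depth = depth - weight * 0
depth = weight
depth = depth * 4
depth = weight == 5
weight = 38 + 36

depth = depth * 4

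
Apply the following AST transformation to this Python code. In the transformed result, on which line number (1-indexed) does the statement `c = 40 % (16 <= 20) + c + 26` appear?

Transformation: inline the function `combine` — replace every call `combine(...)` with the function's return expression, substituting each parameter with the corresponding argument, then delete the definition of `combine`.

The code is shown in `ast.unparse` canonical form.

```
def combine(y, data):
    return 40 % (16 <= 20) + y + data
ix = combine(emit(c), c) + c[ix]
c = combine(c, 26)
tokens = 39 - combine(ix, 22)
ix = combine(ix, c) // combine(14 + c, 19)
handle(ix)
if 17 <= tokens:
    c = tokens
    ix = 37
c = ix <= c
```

Transformed code:
ix = 40 % (16 <= 20) + emit(c) + c + c[ix]
c = 40 % (16 <= 20) + c + 26
tokens = 39 - (40 % (16 <= 20) + ix + 22)
ix = (40 % (16 <= 20) + ix + c) // (40 % (16 <= 20) + (14 + c) + 19)
handle(ix)
if 17 <= tokens:
    c = tokens
    ix = 37
c = ix <= c

2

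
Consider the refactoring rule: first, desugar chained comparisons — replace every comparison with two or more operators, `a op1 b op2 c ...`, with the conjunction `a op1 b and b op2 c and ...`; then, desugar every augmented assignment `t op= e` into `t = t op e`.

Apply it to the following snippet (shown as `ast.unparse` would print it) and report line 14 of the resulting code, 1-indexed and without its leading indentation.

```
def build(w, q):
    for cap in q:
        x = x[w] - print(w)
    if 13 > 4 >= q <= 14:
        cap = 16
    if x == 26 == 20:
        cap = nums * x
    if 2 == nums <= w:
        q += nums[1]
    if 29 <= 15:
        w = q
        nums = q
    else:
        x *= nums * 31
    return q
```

Transformed code:
def build(w, q):
    for cap in q:
        x = x[w] - print(w)
    if 13 > 4 and 4 >= q and (q <= 14):
        cap = 16
    if x == 26 and 26 == 20:
        cap = nums * x
    if 2 == nums and nums <= w:
        q = q + nums[1]
    if 29 <= 15:
        w = q
        nums = q
    else:
        x = x * (nums * 31)
    return q

x = x * (nums * 31)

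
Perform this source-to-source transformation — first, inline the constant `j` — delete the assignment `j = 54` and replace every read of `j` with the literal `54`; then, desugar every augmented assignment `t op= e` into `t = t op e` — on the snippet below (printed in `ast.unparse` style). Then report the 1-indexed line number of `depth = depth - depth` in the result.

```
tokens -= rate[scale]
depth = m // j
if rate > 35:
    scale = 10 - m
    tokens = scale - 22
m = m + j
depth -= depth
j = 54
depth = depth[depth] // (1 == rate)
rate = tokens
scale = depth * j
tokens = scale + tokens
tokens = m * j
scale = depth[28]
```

7

Transformed code:
tokens = tokens - rate[scale]
depth = m // 54
if rate > 35:
    scale = 10 - m
    tokens = scale - 22
m = m + 54
depth = depth - depth
depth = depth[depth] // (1 == rate)
rate = tokens
scale = depth * 54
tokens = scale + tokens
tokens = m * 54
scale = depth[28]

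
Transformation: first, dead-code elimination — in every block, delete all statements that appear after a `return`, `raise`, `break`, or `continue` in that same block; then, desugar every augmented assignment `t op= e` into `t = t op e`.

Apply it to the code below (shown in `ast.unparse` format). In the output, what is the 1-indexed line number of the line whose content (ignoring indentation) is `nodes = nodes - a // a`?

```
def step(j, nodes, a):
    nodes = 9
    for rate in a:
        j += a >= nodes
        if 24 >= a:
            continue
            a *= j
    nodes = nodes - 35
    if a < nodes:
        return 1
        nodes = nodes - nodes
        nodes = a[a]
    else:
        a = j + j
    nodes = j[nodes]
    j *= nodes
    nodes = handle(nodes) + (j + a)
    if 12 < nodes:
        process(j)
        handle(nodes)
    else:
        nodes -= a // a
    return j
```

Transformed code:
def step(j, nodes, a):
    nodes = 9
    for rate in a:
        j = j + (a >= nodes)
        if 24 >= a:
            continue
    nodes = nodes - 35
    if a < nodes:
        return 1
    else:
        a = j + j
    nodes = j[nodes]
    j = j * nodes
    nodes = handle(nodes) + (j + a)
    if 12 < nodes:
        process(j)
        handle(nodes)
    else:
        nodes = nodes - a // a
    return j

19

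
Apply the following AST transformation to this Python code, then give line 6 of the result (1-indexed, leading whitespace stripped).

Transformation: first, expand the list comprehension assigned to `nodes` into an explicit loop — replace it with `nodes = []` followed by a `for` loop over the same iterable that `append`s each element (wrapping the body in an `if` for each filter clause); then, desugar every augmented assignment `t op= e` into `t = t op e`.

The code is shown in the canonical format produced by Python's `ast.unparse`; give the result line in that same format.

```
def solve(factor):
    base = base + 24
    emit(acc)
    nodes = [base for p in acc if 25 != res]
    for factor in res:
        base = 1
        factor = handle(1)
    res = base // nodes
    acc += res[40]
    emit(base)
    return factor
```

if 25 != res:

Transformed code:
def solve(factor):
    base = base + 24
    emit(acc)
    nodes = []
    for p in acc:
        if 25 != res:
            nodes.append(base)
    for factor in res:
        base = 1
        factor = handle(1)
    res = base // nodes
    acc = acc + res[40]
    emit(base)
    return factor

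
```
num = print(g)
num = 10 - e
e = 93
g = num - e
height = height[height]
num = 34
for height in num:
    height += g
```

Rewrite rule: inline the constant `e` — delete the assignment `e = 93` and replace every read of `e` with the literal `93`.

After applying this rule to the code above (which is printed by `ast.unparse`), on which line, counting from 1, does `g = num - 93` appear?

3

Transformed code:
num = print(g)
num = 10 - 93
g = num - 93
height = height[height]
num = 34
for height in num:
    height += g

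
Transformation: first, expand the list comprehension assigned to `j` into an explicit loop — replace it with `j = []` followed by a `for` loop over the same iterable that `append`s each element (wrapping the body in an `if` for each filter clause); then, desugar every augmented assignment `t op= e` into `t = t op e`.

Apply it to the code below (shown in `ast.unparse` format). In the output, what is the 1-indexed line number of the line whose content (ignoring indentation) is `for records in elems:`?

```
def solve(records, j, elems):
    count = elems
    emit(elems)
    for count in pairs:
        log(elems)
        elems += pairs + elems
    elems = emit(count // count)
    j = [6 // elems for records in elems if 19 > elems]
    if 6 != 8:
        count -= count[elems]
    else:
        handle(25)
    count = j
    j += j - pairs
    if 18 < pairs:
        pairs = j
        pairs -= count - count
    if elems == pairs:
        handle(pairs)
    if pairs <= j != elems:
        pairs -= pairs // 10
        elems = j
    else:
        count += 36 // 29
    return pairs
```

Transformed code:
def solve(records, j, elems):
    count = elems
    emit(elems)
    for count in pairs:
        log(elems)
        elems = elems + (pairs + elems)
    elems = emit(count // count)
    j = []
    for records in elems:
        if 19 > elems:
            j.append(6 // elems)
    if 6 != 8:
        count = count - count[elems]
    else:
        handle(25)
    count = j
    j = j + (j - pairs)
    if 18 < pairs:
        pairs = j
        pairs = pairs - (count - count)
    if elems == pairs:
        handle(pairs)
    if pairs <= j != elems:
        pairs = pairs - pairs // 10
        elems = j
    else:
        count = count + 36 // 29
    return pairs

9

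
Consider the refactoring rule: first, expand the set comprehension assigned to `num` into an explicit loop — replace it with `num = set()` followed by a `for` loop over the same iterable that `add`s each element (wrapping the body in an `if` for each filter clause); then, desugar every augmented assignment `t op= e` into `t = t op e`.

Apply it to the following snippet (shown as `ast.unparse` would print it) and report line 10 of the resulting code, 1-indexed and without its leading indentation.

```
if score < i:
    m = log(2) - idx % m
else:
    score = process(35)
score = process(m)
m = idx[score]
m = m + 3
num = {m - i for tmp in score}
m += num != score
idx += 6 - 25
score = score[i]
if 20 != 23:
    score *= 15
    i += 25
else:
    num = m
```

Transformed code:
if score < i:
    m = log(2) - idx % m
else:
    score = process(35)
score = process(m)
m = idx[score]
m = m + 3
num = set()
for tmp in score:
    num.add(m - i)
m = m + (num != score)
idx = idx + (6 - 25)
score = score[i]
if 20 != 23:
    score = score * 15
    i = i + 25
else:
    num = m

num.add(m - i)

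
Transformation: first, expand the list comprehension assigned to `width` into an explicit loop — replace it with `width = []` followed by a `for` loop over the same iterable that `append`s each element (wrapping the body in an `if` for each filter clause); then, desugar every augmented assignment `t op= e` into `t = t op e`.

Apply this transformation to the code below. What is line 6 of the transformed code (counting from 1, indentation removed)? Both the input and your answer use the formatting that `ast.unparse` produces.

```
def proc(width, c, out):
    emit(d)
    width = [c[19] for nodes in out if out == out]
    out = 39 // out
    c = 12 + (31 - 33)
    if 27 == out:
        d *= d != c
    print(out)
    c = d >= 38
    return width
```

width.append(c[19])

Transformed code:
def proc(width, c, out):
    emit(d)
    width = []
    for nodes in out:
        if out == out:
            width.append(c[19])
    out = 39 // out
    c = 12 + (31 - 33)
    if 27 == out:
        d = d * (d != c)
    print(out)
    c = d >= 38
    return width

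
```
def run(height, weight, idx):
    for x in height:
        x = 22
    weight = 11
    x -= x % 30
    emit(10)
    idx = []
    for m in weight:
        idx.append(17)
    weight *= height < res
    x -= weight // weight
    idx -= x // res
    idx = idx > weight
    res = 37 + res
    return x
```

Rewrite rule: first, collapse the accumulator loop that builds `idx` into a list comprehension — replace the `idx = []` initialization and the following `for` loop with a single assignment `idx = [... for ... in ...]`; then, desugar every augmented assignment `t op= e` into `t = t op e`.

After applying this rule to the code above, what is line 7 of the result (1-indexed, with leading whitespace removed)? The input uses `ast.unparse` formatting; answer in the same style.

Transformed code:
def run(height, weight, idx):
    for x in height:
        x = 22
    weight = 11
    x = x - x % 30
    emit(10)
    idx = [17 for m in weight]
    weight = weight * (height < res)
    x = x - weight // weight
    idx = idx - x // res
    idx = idx > weight
    res = 37 + res
    return x

idx = [17 for m in weight]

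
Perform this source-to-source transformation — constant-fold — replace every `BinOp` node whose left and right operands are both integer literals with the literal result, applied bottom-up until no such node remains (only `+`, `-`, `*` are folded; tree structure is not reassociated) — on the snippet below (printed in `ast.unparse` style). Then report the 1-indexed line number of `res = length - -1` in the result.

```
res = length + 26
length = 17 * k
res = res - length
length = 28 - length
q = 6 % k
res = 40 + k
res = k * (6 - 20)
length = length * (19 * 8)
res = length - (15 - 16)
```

Transformed code:
res = length + 26
length = 17 * k
res = res - length
length = 28 - length
q = 6 % k
res = 40 + k
res = k * -14
length = length * 152
res = length - -1

9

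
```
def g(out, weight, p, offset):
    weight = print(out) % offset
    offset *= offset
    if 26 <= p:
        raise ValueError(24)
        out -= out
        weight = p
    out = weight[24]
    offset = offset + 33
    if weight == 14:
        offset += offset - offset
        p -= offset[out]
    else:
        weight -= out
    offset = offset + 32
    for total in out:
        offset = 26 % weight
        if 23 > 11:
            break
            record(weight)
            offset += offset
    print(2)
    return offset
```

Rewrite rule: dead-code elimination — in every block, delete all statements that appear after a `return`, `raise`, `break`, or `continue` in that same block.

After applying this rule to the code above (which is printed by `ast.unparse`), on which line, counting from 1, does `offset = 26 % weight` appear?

15

Transformed code:
def g(out, weight, p, offset):
    weight = print(out) % offset
    offset *= offset
    if 26 <= p:
        raise ValueError(24)
    out = weight[24]
    offset = offset + 33
    if weight == 14:
        offset += offset - offset
        p -= offset[out]
    else:
        weight -= out
    offset = offset + 32
    for total in out:
        offset = 26 % weight
        if 23 > 11:
            break
    print(2)
    return offset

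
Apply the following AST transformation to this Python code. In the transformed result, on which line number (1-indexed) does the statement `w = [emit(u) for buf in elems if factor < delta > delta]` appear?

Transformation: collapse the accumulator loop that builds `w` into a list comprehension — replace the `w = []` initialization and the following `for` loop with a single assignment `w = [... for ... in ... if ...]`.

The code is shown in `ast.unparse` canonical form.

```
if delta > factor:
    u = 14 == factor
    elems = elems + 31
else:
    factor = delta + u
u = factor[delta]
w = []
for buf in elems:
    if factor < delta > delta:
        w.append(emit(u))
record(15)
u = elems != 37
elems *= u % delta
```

7

Transformed code:
if delta > factor:
    u = 14 == factor
    elems = elems + 31
else:
    factor = delta + u
u = factor[delta]
w = [emit(u) for buf in elems if factor < delta > delta]
record(15)
u = elems != 37
elems *= u % delta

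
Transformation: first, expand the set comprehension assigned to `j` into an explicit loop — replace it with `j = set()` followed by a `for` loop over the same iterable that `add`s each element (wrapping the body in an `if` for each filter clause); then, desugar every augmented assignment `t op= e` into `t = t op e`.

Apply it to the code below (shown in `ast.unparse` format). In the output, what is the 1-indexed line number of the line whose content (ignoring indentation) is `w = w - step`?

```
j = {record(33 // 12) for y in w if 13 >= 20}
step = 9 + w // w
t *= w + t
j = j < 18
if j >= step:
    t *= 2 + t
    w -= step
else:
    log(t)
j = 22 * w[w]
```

Transformed code:
j = set()
for y in w:
    if 13 >= 20:
        j.add(record(33 // 12))
step = 9 + w // w
t = t * (w + t)
j = j < 18
if j >= step:
    t = t * (2 + t)
    w = w - step
else:
    log(t)
j = 22 * w[w]

10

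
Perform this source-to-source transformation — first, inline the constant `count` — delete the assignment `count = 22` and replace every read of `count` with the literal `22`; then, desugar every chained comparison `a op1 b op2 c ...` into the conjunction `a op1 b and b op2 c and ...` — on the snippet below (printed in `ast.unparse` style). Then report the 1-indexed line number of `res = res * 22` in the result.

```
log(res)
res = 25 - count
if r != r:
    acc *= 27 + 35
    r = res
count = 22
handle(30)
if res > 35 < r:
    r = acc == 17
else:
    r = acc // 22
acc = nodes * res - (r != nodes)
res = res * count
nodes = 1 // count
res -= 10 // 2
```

12

Transformed code:
log(res)
res = 25 - 22
if r != r:
    acc *= 27 + 35
    r = res
handle(30)
if res > 35 and 35 < r:
    r = acc == 17
else:
    r = acc // 22
acc = nodes * res - (r != nodes)
res = res * 22
nodes = 1 // 22
res -= 10 // 2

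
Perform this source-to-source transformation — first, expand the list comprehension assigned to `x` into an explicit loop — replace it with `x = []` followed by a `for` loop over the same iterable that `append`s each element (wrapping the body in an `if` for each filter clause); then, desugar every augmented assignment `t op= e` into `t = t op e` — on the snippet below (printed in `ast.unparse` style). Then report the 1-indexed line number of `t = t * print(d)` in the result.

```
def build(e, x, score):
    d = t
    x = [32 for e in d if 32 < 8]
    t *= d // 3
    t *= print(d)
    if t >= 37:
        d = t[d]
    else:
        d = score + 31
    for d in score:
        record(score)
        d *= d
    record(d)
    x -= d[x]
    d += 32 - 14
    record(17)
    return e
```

Transformed code:
def build(e, x, score):
    d = t
    x = []
    for e in d:
        if 32 < 8:
            x.append(32)
    t = t * (d // 3)
    t = t * print(d)
    if t >= 37:
        d = t[d]
    else:
        d = score + 31
    for d in score:
        record(score)
        d = d * d
    record(d)
    x = x - d[x]
    d = d + (32 - 14)
    record(17)
    return e

8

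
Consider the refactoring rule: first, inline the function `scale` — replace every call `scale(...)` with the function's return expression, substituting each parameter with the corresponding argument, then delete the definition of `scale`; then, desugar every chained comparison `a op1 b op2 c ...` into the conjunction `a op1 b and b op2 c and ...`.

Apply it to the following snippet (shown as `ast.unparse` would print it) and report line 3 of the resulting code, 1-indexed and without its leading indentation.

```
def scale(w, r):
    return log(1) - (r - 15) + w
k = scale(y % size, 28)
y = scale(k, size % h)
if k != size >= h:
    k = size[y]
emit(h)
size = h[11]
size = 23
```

if k != size and size >= h:

Transformed code:
k = log(1) - (28 - 15) + y % size
y = log(1) - (size % h - 15) + k
if k != size and size >= h:
    k = size[y]
emit(h)
size = h[11]
size = 23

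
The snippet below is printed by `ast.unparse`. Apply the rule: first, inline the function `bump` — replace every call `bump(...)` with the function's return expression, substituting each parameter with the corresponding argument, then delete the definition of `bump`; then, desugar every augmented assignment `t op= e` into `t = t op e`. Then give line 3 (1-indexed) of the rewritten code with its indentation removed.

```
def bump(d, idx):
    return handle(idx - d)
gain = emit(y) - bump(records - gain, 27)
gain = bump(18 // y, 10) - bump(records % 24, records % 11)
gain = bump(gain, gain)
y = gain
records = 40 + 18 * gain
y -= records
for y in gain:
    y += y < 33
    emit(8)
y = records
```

gain = handle(gain - gain)

Transformed code:
gain = emit(y) - handle(27 - (records - gain))
gain = handle(10 - 18 // y) - handle(records % 11 - records % 24)
gain = handle(gain - gain)
y = gain
records = 40 + 18 * gain
y = y - records
for y in gain:
    y = y + (y < 33)
    emit(8)
y = records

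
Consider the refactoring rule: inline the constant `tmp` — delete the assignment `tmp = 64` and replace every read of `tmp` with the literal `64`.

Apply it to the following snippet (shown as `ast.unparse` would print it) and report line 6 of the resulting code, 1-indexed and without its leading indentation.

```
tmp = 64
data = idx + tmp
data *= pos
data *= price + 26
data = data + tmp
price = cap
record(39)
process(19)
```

Transformed code:
data = idx + 64
data *= pos
data *= price + 26
data = data + 64
price = cap
record(39)
process(19)

record(39)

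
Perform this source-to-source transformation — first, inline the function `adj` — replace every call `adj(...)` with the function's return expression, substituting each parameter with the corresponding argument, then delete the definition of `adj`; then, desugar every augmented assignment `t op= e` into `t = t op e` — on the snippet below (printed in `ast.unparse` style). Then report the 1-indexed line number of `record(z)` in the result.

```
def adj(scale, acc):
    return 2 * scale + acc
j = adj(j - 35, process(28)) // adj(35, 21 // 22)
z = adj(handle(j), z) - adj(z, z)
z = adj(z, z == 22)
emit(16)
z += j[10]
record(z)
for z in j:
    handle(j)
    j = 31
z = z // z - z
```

Transformed code:
j = (2 * (j - 35) + process(28)) // (2 * 35 + 21 // 22)
z = 2 * handle(j) + z - (2 * z + z)
z = 2 * z + (z == 22)
emit(16)
z = z + j[10]
record(z)
for z in j:
    handle(j)
    j = 31
z = z // z - z

6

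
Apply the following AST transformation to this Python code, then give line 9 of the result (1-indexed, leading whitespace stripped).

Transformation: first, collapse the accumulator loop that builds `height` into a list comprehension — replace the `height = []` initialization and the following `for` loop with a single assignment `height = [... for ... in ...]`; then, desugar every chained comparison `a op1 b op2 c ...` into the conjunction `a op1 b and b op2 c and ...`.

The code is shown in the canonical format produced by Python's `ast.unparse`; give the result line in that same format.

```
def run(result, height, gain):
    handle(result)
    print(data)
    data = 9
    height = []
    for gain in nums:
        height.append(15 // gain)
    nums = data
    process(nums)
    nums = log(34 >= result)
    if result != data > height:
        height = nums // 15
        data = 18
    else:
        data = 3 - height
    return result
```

if result != data and data > height:

Transformed code:
def run(result, height, gain):
    handle(result)
    print(data)
    data = 9
    height = [15 // gain for gain in nums]
    nums = data
    process(nums)
    nums = log(34 >= result)
    if result != data and data > height:
        height = nums // 15
        data = 18
    else:
        data = 3 - height
    return result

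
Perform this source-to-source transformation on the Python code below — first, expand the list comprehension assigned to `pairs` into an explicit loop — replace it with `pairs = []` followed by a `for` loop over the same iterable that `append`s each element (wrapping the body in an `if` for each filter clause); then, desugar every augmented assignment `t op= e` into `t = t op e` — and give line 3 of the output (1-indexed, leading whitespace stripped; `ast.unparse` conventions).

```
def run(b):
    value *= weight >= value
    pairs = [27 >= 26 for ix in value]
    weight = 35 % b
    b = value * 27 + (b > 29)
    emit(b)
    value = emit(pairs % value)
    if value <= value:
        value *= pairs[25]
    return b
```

pairs = []

Transformed code:
def run(b):
    value = value * (weight >= value)
    pairs = []
    for ix in value:
        pairs.append(27 >= 26)
    weight = 35 % b
    b = value * 27 + (b > 29)
    emit(b)
    value = emit(pairs % value)
    if value <= value:
        value = value * pairs[25]
    return b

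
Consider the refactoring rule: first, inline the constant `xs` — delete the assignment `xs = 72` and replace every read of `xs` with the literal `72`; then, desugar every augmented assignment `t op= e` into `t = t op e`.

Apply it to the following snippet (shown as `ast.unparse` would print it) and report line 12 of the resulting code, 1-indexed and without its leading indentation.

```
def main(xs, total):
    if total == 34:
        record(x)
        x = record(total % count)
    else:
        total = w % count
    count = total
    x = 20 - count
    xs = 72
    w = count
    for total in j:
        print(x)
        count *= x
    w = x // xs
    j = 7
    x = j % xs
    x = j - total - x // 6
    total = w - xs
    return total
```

Transformed code:
def main(xs, total):
    if total == 34:
        record(x)
        x = record(total % count)
    else:
        total = w % count
    count = total
    x = 20 - count
    w = count
    for total in j:
        print(x)
        count = count * x
    w = x // 72
    j = 7
    x = j % 72
    x = j - total - x // 6
    total = w - 72
    return total

count = count * x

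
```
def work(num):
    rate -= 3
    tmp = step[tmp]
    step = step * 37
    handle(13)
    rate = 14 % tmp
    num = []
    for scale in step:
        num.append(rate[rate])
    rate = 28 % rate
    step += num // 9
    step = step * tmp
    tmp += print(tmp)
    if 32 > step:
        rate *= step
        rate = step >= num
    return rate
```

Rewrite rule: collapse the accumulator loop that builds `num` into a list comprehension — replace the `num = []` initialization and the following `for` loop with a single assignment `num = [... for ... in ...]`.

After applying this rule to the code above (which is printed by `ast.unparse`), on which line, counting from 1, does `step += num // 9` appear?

9

Transformed code:
def work(num):
    rate -= 3
    tmp = step[tmp]
    step = step * 37
    handle(13)
    rate = 14 % tmp
    num = [rate[rate] for scale in step]
    rate = 28 % rate
    step += num // 9
    step = step * tmp
    tmp += print(tmp)
    if 32 > step:
        rate *= step
        rate = step >= num
    return rate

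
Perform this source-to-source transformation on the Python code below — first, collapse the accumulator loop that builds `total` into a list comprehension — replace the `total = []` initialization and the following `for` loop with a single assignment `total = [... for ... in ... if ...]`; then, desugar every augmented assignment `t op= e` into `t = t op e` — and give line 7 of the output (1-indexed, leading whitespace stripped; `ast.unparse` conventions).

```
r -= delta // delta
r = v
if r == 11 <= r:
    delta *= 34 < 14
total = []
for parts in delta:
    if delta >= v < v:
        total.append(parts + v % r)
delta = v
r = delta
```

Transformed code:
r = r - delta // delta
r = v
if r == 11 <= r:
    delta = delta * (34 < 14)
total = [parts + v % r for parts in delta if delta >= v < v]
delta = v
r = delta

r = delta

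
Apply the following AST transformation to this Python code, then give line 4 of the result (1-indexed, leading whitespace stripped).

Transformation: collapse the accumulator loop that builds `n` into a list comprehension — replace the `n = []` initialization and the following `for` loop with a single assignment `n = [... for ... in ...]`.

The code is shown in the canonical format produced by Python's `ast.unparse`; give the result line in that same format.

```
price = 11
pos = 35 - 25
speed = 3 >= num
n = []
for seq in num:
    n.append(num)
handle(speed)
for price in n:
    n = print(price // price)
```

n = [num for seq in num]

Transformed code:
price = 11
pos = 35 - 25
speed = 3 >= num
n = [num for seq in num]
handle(speed)
for price in n:
    n = print(price // price)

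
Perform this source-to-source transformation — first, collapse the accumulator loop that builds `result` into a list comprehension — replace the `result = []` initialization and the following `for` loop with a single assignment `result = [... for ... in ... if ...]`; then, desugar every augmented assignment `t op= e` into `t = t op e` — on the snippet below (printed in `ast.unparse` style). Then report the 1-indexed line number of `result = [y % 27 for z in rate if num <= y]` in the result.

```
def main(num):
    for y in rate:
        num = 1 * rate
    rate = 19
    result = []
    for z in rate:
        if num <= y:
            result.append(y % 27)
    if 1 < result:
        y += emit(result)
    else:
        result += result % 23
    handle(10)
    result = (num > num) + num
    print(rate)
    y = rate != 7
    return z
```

5

Transformed code:
def main(num):
    for y in rate:
        num = 1 * rate
    rate = 19
    result = [y % 27 for z in rate if num <= y]
    if 1 < result:
        y = y + emit(result)
    else:
        result = result + result % 23
    handle(10)
    result = (num > num) + num
    print(rate)
    y = rate != 7
    return z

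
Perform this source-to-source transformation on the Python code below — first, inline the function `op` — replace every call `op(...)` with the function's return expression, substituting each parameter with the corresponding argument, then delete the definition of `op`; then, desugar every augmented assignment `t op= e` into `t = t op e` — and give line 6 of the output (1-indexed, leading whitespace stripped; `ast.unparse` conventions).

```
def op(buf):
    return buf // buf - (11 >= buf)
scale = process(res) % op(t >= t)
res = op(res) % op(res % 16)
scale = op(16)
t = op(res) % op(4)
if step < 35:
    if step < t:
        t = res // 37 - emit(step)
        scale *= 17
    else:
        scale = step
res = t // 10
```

if step < t:

Transformed code:
scale = process(res) % ((t >= t) // (t >= t) - (11 >= (t >= t)))
res = (res // res - (11 >= res)) % (res % 16 // (res % 16) - (11 >= res % 16))
scale = 16 // 16 - (11 >= 16)
t = (res // res - (11 >= res)) % (4 // 4 - (11 >= 4))
if step < 35:
    if step < t:
        t = res // 37 - emit(step)
        scale = scale * 17
    else:
        scale = step
res = t // 10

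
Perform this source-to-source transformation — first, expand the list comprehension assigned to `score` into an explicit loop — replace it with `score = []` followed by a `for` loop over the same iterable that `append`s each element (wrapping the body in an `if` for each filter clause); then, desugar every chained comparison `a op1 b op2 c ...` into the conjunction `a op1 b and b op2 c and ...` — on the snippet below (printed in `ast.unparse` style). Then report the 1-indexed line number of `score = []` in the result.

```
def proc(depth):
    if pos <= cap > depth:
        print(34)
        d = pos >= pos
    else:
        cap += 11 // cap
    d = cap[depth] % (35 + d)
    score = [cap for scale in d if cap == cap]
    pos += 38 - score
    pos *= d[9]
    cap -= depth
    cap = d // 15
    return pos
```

Transformed code:
def proc(depth):
    if pos <= cap and cap > depth:
        print(34)
        d = pos >= pos
    else:
        cap += 11 // cap
    d = cap[depth] % (35 + d)
    score = []
    for scale in d:
        if cap == cap:
            score.append(cap)
    pos += 38 - score
    pos *= d[9]
    cap -= depth
    cap = d // 15
    return pos

8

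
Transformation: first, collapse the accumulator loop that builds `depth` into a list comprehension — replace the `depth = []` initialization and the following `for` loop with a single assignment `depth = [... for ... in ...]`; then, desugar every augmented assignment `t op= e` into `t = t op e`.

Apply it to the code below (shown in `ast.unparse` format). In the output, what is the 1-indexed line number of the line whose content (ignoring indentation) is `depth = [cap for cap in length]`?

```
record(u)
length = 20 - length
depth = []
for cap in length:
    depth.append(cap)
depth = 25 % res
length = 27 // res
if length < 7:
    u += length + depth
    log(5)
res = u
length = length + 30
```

3

Transformed code:
record(u)
length = 20 - length
depth = [cap for cap in length]
depth = 25 % res
length = 27 // res
if length < 7:
    u = u + (length + depth)
    log(5)
res = u
length = length + 30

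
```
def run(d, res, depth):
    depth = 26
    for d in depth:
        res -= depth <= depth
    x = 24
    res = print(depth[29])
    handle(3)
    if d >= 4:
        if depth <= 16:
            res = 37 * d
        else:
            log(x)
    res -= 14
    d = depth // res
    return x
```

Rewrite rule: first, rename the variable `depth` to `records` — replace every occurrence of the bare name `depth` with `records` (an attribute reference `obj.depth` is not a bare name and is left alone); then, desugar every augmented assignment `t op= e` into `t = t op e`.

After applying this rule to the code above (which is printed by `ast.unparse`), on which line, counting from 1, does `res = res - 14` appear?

13

Transformed code:
def run(d, res, records):
    records = 26
    for d in records:
        res = res - (records <= records)
    x = 24
    res = print(records[29])
    handle(3)
    if d >= 4:
        if records <= 16:
            res = 37 * d
        else:
            log(x)
    res = res - 14
    d = records // res
    return x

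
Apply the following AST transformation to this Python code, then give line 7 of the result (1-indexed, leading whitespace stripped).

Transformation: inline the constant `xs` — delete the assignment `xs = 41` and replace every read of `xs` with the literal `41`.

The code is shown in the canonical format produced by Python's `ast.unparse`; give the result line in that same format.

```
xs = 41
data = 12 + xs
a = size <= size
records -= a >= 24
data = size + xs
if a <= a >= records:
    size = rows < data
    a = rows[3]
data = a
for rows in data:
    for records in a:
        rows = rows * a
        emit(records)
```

a = rows[3]

Transformed code:
data = 12 + 41
a = size <= size
records -= a >= 24
data = size + 41
if a <= a >= records:
    size = rows < data
    a = rows[3]
data = a
for rows in data:
    for records in a:
        rows = rows * a
        emit(records)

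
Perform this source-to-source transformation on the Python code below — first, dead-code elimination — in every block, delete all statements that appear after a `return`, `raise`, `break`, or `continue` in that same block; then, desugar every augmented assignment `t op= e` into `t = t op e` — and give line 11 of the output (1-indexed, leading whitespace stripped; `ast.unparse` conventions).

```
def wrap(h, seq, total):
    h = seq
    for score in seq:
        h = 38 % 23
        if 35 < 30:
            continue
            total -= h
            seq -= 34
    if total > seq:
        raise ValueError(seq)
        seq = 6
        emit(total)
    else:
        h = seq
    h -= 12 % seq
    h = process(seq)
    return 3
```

Transformed code:
def wrap(h, seq, total):
    h = seq
    for score in seq:
        h = 38 % 23
        if 35 < 30:
            continue
    if total > seq:
        raise ValueError(seq)
    else:
        h = seq
    h = h - 12 % seq
    h = process(seq)
    return 3

h = h - 12 % seq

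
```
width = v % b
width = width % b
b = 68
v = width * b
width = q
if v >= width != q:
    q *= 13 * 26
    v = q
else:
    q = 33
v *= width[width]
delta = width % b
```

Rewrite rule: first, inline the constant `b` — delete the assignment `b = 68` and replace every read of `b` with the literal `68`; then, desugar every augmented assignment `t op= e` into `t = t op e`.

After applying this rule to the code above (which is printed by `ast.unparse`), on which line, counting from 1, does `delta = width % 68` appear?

Transformed code:
width = v % 68
width = width % 68
v = width * 68
width = q
if v >= width != q:
    q = q * (13 * 26)
    v = q
else:
    q = 33
v = v * width[width]
delta = width % 68

11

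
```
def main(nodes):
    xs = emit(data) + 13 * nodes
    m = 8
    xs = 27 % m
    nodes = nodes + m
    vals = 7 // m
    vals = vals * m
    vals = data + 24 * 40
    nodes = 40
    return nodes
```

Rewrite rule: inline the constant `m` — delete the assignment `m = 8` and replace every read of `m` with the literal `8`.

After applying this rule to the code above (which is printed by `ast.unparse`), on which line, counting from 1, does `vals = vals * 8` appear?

6

Transformed code:
def main(nodes):
    xs = emit(data) + 13 * nodes
    xs = 27 % 8
    nodes = nodes + 8
    vals = 7 // 8
    vals = vals * 8
    vals = data + 24 * 40
    nodes = 40
    return nodes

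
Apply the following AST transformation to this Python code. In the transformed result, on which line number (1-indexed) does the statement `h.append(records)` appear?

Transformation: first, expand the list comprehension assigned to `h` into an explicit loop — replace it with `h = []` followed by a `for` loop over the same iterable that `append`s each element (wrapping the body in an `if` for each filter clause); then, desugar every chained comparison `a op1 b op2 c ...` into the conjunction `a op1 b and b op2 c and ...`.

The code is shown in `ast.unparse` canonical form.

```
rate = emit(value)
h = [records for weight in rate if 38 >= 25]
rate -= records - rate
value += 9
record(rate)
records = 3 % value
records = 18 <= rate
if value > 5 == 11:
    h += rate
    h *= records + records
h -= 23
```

Transformed code:
rate = emit(value)
h = []
for weight in rate:
    if 38 >= 25:
        h.append(records)
rate -= records - rate
value += 9
record(rate)
records = 3 % value
records = 18 <= rate
if value > 5 and 5 == 11:
    h += rate
    h *= records + records
h -= 23

5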